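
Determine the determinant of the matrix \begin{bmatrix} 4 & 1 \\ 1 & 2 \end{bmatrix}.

7

det = 4·2 − 1·1 = 8 − 1 = 7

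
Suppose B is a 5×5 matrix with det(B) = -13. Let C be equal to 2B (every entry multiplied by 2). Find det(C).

-416

For a 5×5 matrix, det(2B) = 2^5·det(B) = 32·det(B).
det(C) = (32)·(-13) = -416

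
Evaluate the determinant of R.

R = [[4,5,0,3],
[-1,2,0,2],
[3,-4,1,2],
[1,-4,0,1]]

Expand along column 3 (it has 3 zeros):
  + (1) · M_33   where M_33 = det([4 5 3; -1 2 2; 1 -4 1]) = 61
det = (+1)·(1)·(61) = 61

61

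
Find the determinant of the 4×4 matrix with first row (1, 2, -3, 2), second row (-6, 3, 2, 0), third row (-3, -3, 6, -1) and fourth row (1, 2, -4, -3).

Expand along row 2 (it has 1 zero):
  − (-6) · M_21   where M_21 = det([2 -3 2; -3 6 -1; 2 -4 -3]) = -11
  + (3) · M_22   where M_22 = det([1 -3 2; -3 6 -1; 1 -4 -3]) = 20
  − (2) · M_23   where M_23 = det([1 2 2; -3 -3 -1; 1 2 -3]) = -15
det = (-1)·(-6)·(-11) + (+1)·(3)·(20) + (-1)·(2)·(-15) = 24

24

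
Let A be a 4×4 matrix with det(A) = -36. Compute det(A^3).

det(A^3) = (det A)^3 = (-36)^3 = -46656

The determinant is -46656.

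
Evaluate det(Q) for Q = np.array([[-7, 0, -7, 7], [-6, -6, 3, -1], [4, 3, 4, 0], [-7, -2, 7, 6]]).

Expand along row 1 (it has 1 zero):
  + (-7) · M_11   where M_11 = det([-6 3 -1; 3 4 0; -2 7 6]) = -227
  + (-7) · M_13   where M_13 = det([-6 -6 -1; 4 3 0; -7 -2 6]) = 23
  − (7) · M_14   where M_14 = det([-6 -6 3; 4 3 4; -7 -2 7]) = 201
det = (+1)·(-7)·(-227) + (+1)·(-7)·(23) + (-1)·(7)·(201) = 21

|Q| = 21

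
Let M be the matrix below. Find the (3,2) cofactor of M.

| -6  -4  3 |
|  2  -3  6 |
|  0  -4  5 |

42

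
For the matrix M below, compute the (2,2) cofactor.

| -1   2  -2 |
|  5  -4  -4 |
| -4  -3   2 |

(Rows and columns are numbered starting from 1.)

-10

Delete row 2 and column 2; the remaining 2×2 submatrix is [-1 -2; -4 2].
Its determinant is (-1)·2 − (-2)·(-4) = -10.
The cofactor carries sign (−1)^(2+2) = +1, so C_{2,2} = +(-10) = -10.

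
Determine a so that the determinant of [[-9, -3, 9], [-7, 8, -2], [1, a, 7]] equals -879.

Expanding along the column containing a, det(B) is linear in a: det(B) = (-81)·a + (-717).
Set (-81)·a + (-717) = -879  ⇒  (-81)·a = -162  ⇒  a = 2.

a = 2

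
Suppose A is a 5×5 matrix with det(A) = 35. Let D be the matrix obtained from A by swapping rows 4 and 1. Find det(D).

-35

Swapping two rows multiplies the determinant by −1.
det(D) = (-1)·(35) = -35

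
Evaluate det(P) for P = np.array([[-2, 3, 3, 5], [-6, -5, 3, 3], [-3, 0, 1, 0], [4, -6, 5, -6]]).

Expand along row 3 (it has 2 zeros):
  + (-3) · M_31   where M_31 = det([3 3 5; -5 3 3; -6 5 -6]) = -278
  + (1) · M_33   where M_33 = det([-2 3 5; -6 -5 3; 4 -6 -6]) = 112
det = (+1)·(-3)·(-278) + (+1)·(1)·(112) = 946

946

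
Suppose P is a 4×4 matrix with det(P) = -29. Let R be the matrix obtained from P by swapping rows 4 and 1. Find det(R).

Swapping two rows multiplies the determinant by −1.
det(R) = (-1)·(-29) = 29

29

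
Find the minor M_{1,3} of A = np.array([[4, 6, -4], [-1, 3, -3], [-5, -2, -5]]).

17

Delete row 1 and column 3; the remaining 2×2 submatrix is [-1 3; -5 -2].
Its determinant is (-1)·(-2) − 3·(-5) = 17.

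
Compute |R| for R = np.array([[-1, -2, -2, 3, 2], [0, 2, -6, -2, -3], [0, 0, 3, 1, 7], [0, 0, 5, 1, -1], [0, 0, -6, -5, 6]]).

The determinant is 308.

R is block upper-triangular with a 2×2 block and a 3×3 block on the diagonal, so its determinant equals the product of the determinants of the diagonal blocks.
det of the 2×2 block = -2
det of the 3×3 block = -154
det = (-2)·(-154) = 308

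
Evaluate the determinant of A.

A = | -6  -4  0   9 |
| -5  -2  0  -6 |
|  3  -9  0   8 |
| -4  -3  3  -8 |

Expand along column 3 (it has 3 zeros):
  − (3) · M_43   where M_43 = det([-6 -4 9; -5 -2 -6; 3 -9 8]) = 791
det = (-1)·(3)·(791) = -2373

-2373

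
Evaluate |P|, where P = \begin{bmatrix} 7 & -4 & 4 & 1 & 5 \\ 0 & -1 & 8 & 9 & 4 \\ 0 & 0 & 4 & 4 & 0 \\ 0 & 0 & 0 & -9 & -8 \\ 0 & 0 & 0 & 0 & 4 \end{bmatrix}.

1008

P is upper triangular, so det(P) is the product of the diagonal entries:
det = (7) · (-1) · (4) · (-9) · (4) = 1008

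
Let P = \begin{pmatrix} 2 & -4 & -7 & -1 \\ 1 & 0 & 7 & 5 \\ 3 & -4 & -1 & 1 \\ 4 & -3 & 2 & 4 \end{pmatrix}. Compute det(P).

Expand along row 2 (it has 1 zero):
  − (1) · M_21   where M_21 = det([-4 -7 -1; -4 -1 1; -3 2 4]) = -56
  − (7) · M_23   where M_23 = det([2 -4 -1; 3 -4 1; 4 -3 4]) = -1
  + (5) · M_24   where M_24 = det([2 -4 -7; 3 -4 -1; 4 -3 2]) = -31
det = (-1)·(1)·(-56) + (-1)·(7)·(-1) + (+1)·(5)·(-31) = -92

det(P) = -92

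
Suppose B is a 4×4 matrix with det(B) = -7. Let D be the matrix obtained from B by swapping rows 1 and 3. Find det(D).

Swapping two rows multiplies the determinant by −1.
det(D) = (-1)·(-7) = 7

The determinant is 7.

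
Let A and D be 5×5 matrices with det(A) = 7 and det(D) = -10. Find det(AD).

det(AD) = det(A)·det(D) = (7)·(-10) = -70

|AD| = -70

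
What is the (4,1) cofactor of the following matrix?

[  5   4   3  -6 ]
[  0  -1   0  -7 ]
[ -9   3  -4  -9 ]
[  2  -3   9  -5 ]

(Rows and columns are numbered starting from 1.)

226

Delete row 4 and column 1; the remaining 3×3 submatrix is [4 3 -6; -1 0 -7; 3 -4 -9].
Its determinant is -226.
The cofactor carries sign (−1)^(4+1) = −1, so C_{4,1} = −(-226) = 226.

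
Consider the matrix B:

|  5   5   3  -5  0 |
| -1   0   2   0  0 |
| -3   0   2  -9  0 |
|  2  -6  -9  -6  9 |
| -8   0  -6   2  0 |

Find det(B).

Expand along column 5 (it has 4 zeros):
  − (9) · M_45   where M_45 = det([5 5 3 -5; -1 0 2 0; -3 0 2 -9; -8 0 -6 2]) = -1030
det = (-1)·(9)·(-1030) = 9270

9270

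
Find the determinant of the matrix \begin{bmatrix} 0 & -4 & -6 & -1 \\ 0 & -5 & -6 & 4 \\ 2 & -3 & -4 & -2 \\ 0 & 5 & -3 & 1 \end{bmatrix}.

-438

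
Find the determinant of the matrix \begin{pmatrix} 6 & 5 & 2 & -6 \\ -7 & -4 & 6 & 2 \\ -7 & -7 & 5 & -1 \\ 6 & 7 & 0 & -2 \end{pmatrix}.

The determinant is -50.

Expand along row 4 (it has 1 zero):
  − (6) · M_41   where M_41 = det([5 2 -6; -4 6 2; -7 5 -1]) = -248
  + (7) · M_42   where M_42 = det([6 2 -6; -7 6 2; -7 5 -1]) = -180
  + (-2) · M_44   where M_44 = det([6 5 2; -7 -4 6; -7 -7 5]) = 139
det = (-1)·(6)·(-248) + (+1)·(7)·(-180) + (+1)·(-2)·(139) = -50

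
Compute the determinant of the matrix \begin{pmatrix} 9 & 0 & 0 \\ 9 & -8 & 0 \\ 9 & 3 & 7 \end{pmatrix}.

-504

The matrix is lower triangular, so the determinant is the product of the diagonal entries:
det = (9) · (-8) · (7) = -504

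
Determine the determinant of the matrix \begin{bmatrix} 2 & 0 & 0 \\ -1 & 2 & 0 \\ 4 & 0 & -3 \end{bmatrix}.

The determinant is -12.

The matrix is lower triangular, so the determinant is the product of the diagonal entries:
det = (2) · (2) · (-3) = -12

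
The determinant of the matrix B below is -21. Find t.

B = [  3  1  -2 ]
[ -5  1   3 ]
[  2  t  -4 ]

1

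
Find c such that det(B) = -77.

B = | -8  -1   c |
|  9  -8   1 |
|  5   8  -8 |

Expanding along the row containing c, det(B) is linear in c: det(B) = (112)·c + (-525).
Set (112)·c + (-525) = -77  ⇒  (112)·c = 448  ⇒  c = 4.

c = 4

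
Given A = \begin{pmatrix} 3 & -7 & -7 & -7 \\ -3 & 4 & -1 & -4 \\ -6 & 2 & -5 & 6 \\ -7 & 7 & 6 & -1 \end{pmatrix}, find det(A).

Expand along row 1:
  + (3) · M_11   where M_11 = det([4 -1 -4; 2 -5 6; 7 6 -1]) = -356
  − (-7) · M_12   where M_12 = det([-3 -1 -4; -6 -5 6; -7 6 -1]) = 425
  + (-7) · M_13   where M_13 = det([-3 4 -4; -6 2 6; -7 7 -1]) = 52
  − (-7) · M_14   where M_14 = det([-3 4 -1; -6 2 -5; -7 7 6]) = 171
det = (+1)·(3)·(-356) + (-1)·(-7)·(425) + (+1)·(-7)·(52) + (-1)·(-7)·(171) = 2740

The determinant is 2740.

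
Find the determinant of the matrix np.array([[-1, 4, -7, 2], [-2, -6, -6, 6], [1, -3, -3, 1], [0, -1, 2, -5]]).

Expand along row 4 (it has 1 zero):
  + (-1) · M_42   where M_42 = det([-1 -7 2; -2 -6 6; 1 -3 1]) = -44
  − (2) · M_43   where M_43 = det([-1 4 2; -2 -6 6; 1 -3 1]) = 44
  + (-5) · M_44   where M_44 = det([-1 4 -7; -2 -6 -6; 1 -3 -3]) = -132
det = (+1)·(-1)·(-44) + (-1)·(2)·(44) + (+1)·(-5)·(-132) = 616

616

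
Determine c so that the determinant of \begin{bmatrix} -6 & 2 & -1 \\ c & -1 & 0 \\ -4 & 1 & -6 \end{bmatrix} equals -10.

Expanding along the column containing c, det(M) is linear in c: det(M) = (11)·c + (-32).
Set (11)·c + (-32) = -10  ⇒  (11)·c = 22  ⇒  c = 2.

2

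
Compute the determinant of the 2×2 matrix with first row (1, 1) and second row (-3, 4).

det = 1·4 − 1·(-3) = 4 − (-3) = 7

7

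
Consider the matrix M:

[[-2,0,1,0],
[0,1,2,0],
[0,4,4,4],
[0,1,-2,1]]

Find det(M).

-24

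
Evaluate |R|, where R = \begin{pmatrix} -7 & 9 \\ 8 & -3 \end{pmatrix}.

det(R) = (-7)·(-3) − 9·8 = 21 − 72 = -51

det(R) = -51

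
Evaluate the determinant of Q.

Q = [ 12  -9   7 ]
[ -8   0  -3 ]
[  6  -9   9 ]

The determinant is -306.

Expand along column 2:
  − (-9) · |-8 -3; 6 9| = −(-9)·(-72 − (-18)) = -486
  − (-9) · |12 7; -8 -3| = −(-9)·(-36 − (-56)) = 180
Sum: (-486) + (180) = -306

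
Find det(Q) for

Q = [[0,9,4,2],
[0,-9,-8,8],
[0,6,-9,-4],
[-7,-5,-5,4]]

Expand along column 1 (it has 3 zeros):
  − (-7) · M_41   where M_41 = det([9 4 2; -9 -8 8; 6 -9 -4]) = 1242
det = (-1)·(-7)·(1242) = 8694

8694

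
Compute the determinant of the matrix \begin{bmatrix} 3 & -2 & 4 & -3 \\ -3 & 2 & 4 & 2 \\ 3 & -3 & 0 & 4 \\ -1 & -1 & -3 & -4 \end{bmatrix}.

Expand along row 3 (it has 1 zero):
  + (3) · M_31   where M_31 = det([-2 4 -3; 2 4 2; -1 -3 -4]) = 50
  − (-3) · M_32   where M_32 = det([3 4 -3; -3 4 2; -1 -3 -4]) = -125
  − (4) · M_34   where M_34 = det([3 -2 4; -3 2 4; -1 -1 -3]) = 40
det = (+1)·(3)·(50) + (-1)·(-3)·(-125) + (-1)·(4)·(40) = -385

The determinant is -385.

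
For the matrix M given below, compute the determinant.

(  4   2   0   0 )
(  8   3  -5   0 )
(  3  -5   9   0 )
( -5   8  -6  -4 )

Expand along column 4 (it has 3 zeros):
  + (-4) · M_44   where M_44 = det([4 2 0; 8 3 -5; 3 -5 9]) = -166
det = (+1)·(-4)·(-166) = 664

664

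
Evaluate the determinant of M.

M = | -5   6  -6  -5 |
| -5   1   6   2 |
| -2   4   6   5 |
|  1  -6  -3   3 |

Expand along row 1:
  + (-5) · M_11   where M_11 = det([1 6 2; 4 6 5; -6 -3 3]) = -171
  − (6) · M_12   where M_12 = det([-5 6 2; -2 6 5; 1 -3 3]) = -99
  + (-6) · M_13   where M_13 = det([-5 1 2; -2 4 5; 1 -6 3]) = -183
  − (-5) · M_14   where M_14 = det([-5 1 6; -2 4 6; 1 -6 -3]) = -72
det = (+1)·(-5)·(-171) + (-1)·(6)·(-99) + (+1)·(-6)·(-183) + (-1)·(-5)·(-72) = 2187

2187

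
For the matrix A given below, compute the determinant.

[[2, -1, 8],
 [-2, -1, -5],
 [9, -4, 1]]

137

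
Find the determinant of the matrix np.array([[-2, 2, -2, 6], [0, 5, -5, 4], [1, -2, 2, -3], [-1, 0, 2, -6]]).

16

Expand along row 2 (it has 1 zero):
  + (5) · M_22   where M_22 = det([-2 -2 6; 1 2 -3; -1 2 -6]) = 18
  − (-5) · M_23   where M_23 = det([-2 2 6; 1 -2 -3; -1 0 -6]) = -18
  + (4) · M_24   where M_24 = det([-2 2 -2; 1 -2 2; -1 0 2]) = 4
det = (+1)·(5)·(18) + (-1)·(-5)·(-18) + (+1)·(4)·(4) = 16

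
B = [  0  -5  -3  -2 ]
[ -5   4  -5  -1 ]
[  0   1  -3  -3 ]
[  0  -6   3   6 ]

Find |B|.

The determinant is 195.

Expand along column 1 (it has 3 zeros):
  − (-5) · M_21   where M_21 = det([-5 -3 -2; 1 -3 -3; -6 3 6]) = 39
det = (-1)·(-5)·(39) = 195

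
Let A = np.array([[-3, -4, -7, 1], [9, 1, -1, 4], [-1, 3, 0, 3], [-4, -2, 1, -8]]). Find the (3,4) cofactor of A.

-121

Delete row 3 and column 4; the remaining 3×3 submatrix is [-3 -4 -7; 9 1 -1; -4 -2 1].
Its determinant is 121.
The cofactor carries sign (−1)^(3+4) = −1, so C_{3,4} = −(121) = -121.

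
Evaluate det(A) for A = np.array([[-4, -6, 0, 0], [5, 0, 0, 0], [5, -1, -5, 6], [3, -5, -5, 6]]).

0

A is block lower-triangular with a 2×2 block and a 2×2 block on the diagonal, so its determinant equals the product of the determinants of the diagonal blocks.
det of the 2×2 block = 30
det of the 2×2 block = 0
det = (30)·(0) = 0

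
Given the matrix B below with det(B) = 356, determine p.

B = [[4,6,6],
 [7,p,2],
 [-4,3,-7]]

p = -2

Expanding along the column containing p, det(B) is linear in p: det(B) = (-4)·p + (348).
Set (-4)·p + (348) = 356  ⇒  (-4)·p = 8  ⇒  p = -2.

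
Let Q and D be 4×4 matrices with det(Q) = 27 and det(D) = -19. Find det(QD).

det(QD) = det(Q)·det(D) = (27)·(-19) = -513

-513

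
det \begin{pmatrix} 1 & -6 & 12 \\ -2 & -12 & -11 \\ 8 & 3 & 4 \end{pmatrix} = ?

1545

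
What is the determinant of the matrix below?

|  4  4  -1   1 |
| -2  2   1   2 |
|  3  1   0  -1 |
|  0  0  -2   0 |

Expand along row 4 (it has 3 zeros):
  − (-2) · M_43   where M_43 = det([4 4 1; -2 2 2; 3 1 -1]) = -8
det = (-1)·(-2)·(-8) = -16

The determinant is -16.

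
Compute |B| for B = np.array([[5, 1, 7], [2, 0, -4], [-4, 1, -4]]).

58

Expand along column 2:
  − 1 · |2 -4; -4 -4| = −1·(-8 − 16) = 24
  − 1 · |5 7; 2 -4| = −1·(-20 − 14) = 34
Sum: (24) + (34) = 58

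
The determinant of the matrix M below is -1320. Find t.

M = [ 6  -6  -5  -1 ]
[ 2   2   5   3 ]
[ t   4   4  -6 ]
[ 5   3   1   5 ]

t = -4

Expanding along the row containing t, det(M) is linear in t: det(M) = (-114)·t + (-1776).
Set (-114)·t + (-1776) = -1320  ⇒  (-114)·t = 456  ⇒  t = -4.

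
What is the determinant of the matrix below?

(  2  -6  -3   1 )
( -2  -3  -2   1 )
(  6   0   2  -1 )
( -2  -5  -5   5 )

-64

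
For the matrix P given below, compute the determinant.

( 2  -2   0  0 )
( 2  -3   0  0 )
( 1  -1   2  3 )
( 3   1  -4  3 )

P is block lower-triangular with a 2×2 block and a 2×2 block on the diagonal, so its determinant equals the product of the determinants of the diagonal blocks.
det of the 2×2 block = -2
det of the 2×2 block = 18
det = (-2)·(18) = -36

The determinant is -36.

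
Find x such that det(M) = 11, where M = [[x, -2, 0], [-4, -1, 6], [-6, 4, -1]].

3

Expanding along the row containing x, det(M) is linear in x: det(M) = (-23)·x + (80).
Set (-23)·x + (80) = 11  ⇒  (-23)·x = -69  ⇒  x = 3.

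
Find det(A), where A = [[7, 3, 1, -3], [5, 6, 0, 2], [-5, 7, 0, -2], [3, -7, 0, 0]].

Expand along column 3 (it has 3 zeros):
  + (1) · M_13   where M_13 = det([5 6 2; -5 7 -2; 3 -7 0]) = -78
det = (+1)·(1)·(-78) = -78

|A| = -78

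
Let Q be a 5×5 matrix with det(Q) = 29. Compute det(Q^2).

det(Q^2) = (det Q)^2 = (29)^2 = 841

841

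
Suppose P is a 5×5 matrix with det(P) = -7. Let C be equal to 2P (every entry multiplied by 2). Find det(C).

-224

For a 5×5 matrix, det(2P) = 2^5·det(P) = 32·det(P).
det(C) = (32)·(-7) = -224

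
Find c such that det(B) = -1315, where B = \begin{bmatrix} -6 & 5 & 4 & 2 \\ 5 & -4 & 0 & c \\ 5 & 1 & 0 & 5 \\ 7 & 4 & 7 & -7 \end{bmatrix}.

Expanding along the column containing c, det(B) is linear in c: det(B) = (-165)·c + (-1975).
Set (-165)·c + (-1975) = -1315  ⇒  (-165)·c = 660  ⇒  c = -4.

-4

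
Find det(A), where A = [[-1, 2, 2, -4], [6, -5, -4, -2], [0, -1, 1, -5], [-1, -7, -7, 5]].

|A| = 288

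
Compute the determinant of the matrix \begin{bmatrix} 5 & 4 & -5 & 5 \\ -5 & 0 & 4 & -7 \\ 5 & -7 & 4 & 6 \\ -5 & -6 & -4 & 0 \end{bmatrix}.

Expand along row 2 (it has 1 zero):
  − (-5) · M_21   where M_21 = det([4 -5 5; -7 4 6; -6 -4 0]) = 536
  − (4) · M_23   where M_23 = det([5 4 5; 5 -7 6; -5 -6 0]) = -265
  + (-7) · M_24   where M_24 = det([5 4 -5; 5 -7 4; -5 -6 -4]) = 585
det = (-1)·(-5)·(536) + (-1)·(4)·(-265) + (+1)·(-7)·(585) = -355

-355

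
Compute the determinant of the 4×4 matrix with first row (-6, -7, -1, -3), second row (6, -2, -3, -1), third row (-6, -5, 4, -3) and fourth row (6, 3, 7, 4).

Expand along row 1:
  + (-6) · M_11   where M_11 = det([-2 -3 -1; -5 4 -3; 3 7 4]) = -60
  − (-7) · M_12   where M_12 = det([6 -3 -1; -6 4 -3; 6 7 4]) = 270
  + (-1) · M_13   where M_13 = det([6 -2 -1; -6 -5 -3; 6 3 4]) = -90
  − (-3) · M_14   where M_14 = det([6 -2 -3; -6 -5 4; 6 3 7]) = -450
det = (+1)·(-6)·(-60) + (-1)·(-7)·(270) + (+1)·(-1)·(-90) + (-1)·(-3)·(-450) = 990

990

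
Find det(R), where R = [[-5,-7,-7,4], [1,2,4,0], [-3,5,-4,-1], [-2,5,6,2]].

Expand along row 2 (it has 1 zero):
  − (1) · M_21   where M_21 = det([-7 -7 4; 5 -4 -1; 5 6 2]) = 319
  + (2) · M_22   where M_22 = det([-5 -7 4; -3 -4 -1; -2 6 2]) = -150
  − (4) · M_23   where M_23 = det([-5 -7 4; -3 5 -1; -2 5 2]) = -151
det = (-1)·(1)·(319) + (+1)·(2)·(-150) + (-1)·(4)·(-151) = -15

-15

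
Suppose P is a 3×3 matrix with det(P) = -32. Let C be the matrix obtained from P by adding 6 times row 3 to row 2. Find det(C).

|C| = -32

Adding a multiple of one row to another leaves the determinant unchanged.
det(C) = (1)·(-32) = -32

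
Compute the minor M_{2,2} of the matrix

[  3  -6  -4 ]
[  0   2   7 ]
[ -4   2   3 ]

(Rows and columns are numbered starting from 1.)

-7

Delete row 2 and column 2; the remaining 2×2 submatrix is [3 -4; -4 3].
Its determinant is 3·3 − (-4)·(-4) = -7.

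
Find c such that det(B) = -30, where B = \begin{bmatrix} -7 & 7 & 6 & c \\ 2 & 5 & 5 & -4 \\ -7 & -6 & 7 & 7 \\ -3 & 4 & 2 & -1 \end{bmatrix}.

Expanding along the row containing c, det(B) is linear in c: det(B) = (345)·c + (315).
Set (345)·c + (315) = -30  ⇒  (345)·c = -345  ⇒  c = -1.

c = -1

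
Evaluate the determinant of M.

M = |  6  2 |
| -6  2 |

24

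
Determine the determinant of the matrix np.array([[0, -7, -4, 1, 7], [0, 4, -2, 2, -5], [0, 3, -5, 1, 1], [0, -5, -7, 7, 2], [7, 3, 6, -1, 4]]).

-3332

Expand along column 1 (it has 4 zeros):
  + (7) · M_51   where M_51 = det([-7 -4 1 7; 4 -2 2 -5; 3 -5 1 1; -5 -7 7 2]) = -476
det = (+1)·(7)·(-476) = -3332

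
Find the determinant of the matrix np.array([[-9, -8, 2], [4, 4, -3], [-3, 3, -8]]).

Expand along column 1:
  + (-9) · |4 -3; 3 -8| = (-9)·(-32 − (-9)) = 207
  − 4 · |-8 2; 3 -8| = −4·(64 − 6) = -232
  + (-3) · |-8 2; 4 -3| = (-3)·(24 − 8) = -48
Sum: (207) + (-232) + (-48) = -73

The determinant is -73.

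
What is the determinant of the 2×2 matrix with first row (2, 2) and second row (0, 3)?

6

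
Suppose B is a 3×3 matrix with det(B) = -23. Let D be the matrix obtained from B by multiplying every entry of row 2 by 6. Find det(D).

Scaling one row by 6 multiplies the determinant by 6.
det(D) = (6)·(-23) = -138

|D| = -138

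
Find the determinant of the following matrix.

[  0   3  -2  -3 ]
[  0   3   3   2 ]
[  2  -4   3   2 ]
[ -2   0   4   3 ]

Expand along column 1 (it has 2 zeros):
  + (2) · M_31   where M_31 = det([3 -2 -3; 3 3 2; 0 4 3]) = -15
  − (-2) · M_41   where M_41 = det([3 -2 -3; 3 3 2; -4 3 2]) = -35
det = (+1)·(2)·(-15) + (-1)·(-2)·(-35) = -100

The determinant is -100.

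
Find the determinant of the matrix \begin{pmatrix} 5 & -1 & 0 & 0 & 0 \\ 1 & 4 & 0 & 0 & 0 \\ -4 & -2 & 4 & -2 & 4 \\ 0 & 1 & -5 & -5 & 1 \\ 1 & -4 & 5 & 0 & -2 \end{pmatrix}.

The determinant is 3150.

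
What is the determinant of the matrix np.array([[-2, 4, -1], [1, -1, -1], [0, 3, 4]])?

The determinant is -17.

Expand along column 1:
  + (-2) · |-1 -1; 3 4| = (-2)·(-4 − (-3)) = 2
  − 1 · |4 -1; 3 4| = −1·(16 − (-3)) = -19
Sum: (2) + (-19) = -17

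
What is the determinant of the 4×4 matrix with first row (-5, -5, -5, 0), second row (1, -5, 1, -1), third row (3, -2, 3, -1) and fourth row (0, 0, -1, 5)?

Expand along row 4 (it has 2 zeros):
  − (-1) · M_43   where M_43 = det([-5 -5 0; 1 -5 -1; 3 -2 -1]) = -5
  + (5) · M_44   where M_44 = det([-5 -5 -5; 1 -5 1; 3 -2 3]) = 0
det = (-1)·(-1)·(-5) + (+1)·(5)·(0) = -5

The determinant is -5.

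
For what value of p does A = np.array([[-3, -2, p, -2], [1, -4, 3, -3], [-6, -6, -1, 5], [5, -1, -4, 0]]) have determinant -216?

6

Expanding along the column containing p, det(A) is linear in p: det(A) = (-203)·p + (1002).
Set (-203)·p + (1002) = -216  ⇒  (-203)·p = -1218  ⇒  p = 6.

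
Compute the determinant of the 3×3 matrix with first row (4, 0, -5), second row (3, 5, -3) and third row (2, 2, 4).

The determinant is 124.

Expand along column 2:
  + 5 · |4 -5; 2 4| = 5·(16 − (-10)) = 130
  − 2 · |4 -5; 3 -3| = −2·(-12 − (-15)) = -6
Sum: (130) + (-6) = 124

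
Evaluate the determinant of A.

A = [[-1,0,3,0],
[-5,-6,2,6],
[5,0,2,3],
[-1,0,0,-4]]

det(A) = -354

Expand along column 2 (it has 3 zeros):
  + (-6) · M_22   where M_22 = det([-1 3 0; 5 2 3; -1 0 -4]) = 59
det = (+1)·(-6)·(59) = -354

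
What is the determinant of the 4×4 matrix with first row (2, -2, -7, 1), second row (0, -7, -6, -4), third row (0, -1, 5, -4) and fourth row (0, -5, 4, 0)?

Expand along column 1 (it has 3 zeros):
  + (2) · M_11   where M_11 = det([-7 -6 -4; -1 5 -4; -5 4 0]) = -316
det = (+1)·(2)·(-316) = -632

The determinant is -632.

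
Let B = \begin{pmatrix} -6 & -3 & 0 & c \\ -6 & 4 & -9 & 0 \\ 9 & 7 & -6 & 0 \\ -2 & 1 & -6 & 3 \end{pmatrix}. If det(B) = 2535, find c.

Expanding along the column containing c, det(B) is linear in c: det(B) = (-273)·c + (351).
Set (-273)·c + (351) = 2535  ⇒  (-273)·c = 2184  ⇒  c = -8.

c = -8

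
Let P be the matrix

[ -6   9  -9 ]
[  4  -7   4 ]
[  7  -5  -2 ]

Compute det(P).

Expand along row 1:
  + (-6) · |-7 4; -5 -2| = (-6)·(14 − (-20)) = -204
  − 9 · |4 4; 7 -2| = −9·(-8 − 28) = 324
  + (-9) · |4 -7; 7 -5| = (-9)·(-20 − (-49)) = -261
Sum: (-204) + (324) + (-261) = -141

-141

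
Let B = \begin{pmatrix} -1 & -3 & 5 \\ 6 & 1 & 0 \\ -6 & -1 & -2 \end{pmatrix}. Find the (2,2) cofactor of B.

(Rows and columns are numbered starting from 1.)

Delete row 2 and column 2; the remaining 2×2 submatrix is [-1 5; -6 -2].
Its determinant is (-1)·(-2) − 5·(-6) = 32.
The cofactor carries sign (−1)^(2+2) = +1, so C_{2,2} = +(32) = 32.

32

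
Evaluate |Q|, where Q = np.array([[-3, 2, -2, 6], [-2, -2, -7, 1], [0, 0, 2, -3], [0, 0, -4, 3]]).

-60

Q is block upper-triangular with a 2×2 block and a 2×2 block on the diagonal, so its determinant equals the product of the determinants of the diagonal blocks.
det of the 2×2 block = 10
det of the 2×2 block = -6
det = (10)·(-6) = -60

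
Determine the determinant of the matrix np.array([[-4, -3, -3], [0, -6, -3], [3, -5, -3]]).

The determinant is -39.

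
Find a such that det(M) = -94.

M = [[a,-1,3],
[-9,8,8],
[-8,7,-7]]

2

Expanding along the column containing a, det(M) is linear in a: det(M) = (-112)·a + (130).
Set (-112)·a + (130) = -94  ⇒  (-112)·a = -224  ⇒  a = 2.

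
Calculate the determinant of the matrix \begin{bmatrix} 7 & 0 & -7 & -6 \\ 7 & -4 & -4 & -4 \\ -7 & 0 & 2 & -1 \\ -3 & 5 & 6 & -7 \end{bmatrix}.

The determinant is -2313.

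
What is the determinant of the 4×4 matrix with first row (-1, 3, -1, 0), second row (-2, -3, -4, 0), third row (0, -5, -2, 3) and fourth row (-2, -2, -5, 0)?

33

Expand along column 4 (it has 3 zeros):
  − (3) · M_34   where M_34 = det([-1 3 -1; -2 -3 -4; -2 -2 -5]) = -11
det = (-1)·(3)·(-11) = 33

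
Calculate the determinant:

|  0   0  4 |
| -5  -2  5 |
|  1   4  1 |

The determinant is -72.

Expand along row 1:
  + 4 · |-5 -2; 1 4| = 4·(-20 − (-2)) = -72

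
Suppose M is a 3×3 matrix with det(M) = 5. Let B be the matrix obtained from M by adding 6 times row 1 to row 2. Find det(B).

|B| = 5

Adding a multiple of one row to another leaves the determinant unchanged.
det(B) = (1)·(5) = 5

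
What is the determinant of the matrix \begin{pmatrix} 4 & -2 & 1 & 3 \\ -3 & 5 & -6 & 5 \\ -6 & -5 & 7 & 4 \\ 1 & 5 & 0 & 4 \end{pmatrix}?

Expand along row 4 (it has 1 zero):
  − (1) · M_41   where M_41 = det([-2 1 3; 5 -6 5; -5 7 4]) = 88
  + (5) · M_42   where M_42 = det([4 1 3; -3 -6 5; -6 7 4]) = -425
  + (4) · M_44   where M_44 = det([4 -2 1; -3 5 -6; -6 -5 7]) = -49
det = (-1)·(1)·(88) + (+1)·(5)·(-425) + (+1)·(4)·(-49) = -2409

-2409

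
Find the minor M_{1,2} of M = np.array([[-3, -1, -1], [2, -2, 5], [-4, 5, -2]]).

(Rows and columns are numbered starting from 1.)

16

Delete row 1 and column 2; the remaining 2×2 submatrix is [2 5; -4 -2].
Its determinant is 2·(-2) − 5·(-4) = 16.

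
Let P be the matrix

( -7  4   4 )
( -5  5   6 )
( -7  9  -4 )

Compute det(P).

Expand along row 1:
  + (-7) · |5 6; 9 -4| = (-7)·(-20 − 54) = 518
  − 4 · |-5 6; -7 -4| = −4·(20 − (-42)) = -248
  + 4 · |-5 5; -7 9| = 4·(-45 − (-35)) = -40
Sum: (518) + (-248) + (-40) = 230

230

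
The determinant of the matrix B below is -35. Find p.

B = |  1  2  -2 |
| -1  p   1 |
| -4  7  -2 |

Expanding along the column containing p, det(B) is linear in p: det(B) = (-10)·p + (-5).
Set (-10)·p + (-5) = -35  ⇒  (-10)·p = -30  ⇒  p = 3.

3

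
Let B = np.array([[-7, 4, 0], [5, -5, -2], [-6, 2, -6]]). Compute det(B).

det(B) = -70

Expand along row 1:
  + (-7) · |-5 -2; 2 -6| = (-7)·(30 − (-4)) = -238
  − 4 · |5 -2; -6 -6| = −4·(-30 − 12) = 168
Sum: (-238) + (168) = -70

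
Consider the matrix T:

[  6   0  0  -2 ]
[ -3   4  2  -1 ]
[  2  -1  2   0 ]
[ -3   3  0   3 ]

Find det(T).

Expand along row 1 (it has 2 zeros):
  + (6) · M_11   where M_11 = det([4 2 -1; -1 2 0; 3 0 3]) = 36
  − (-2) · M_14   where M_14 = det([-3 4 2; 2 -1 2; -3 3 0]) = 0
det = (+1)·(6)·(36) + (-1)·(-2)·(0) = 216

216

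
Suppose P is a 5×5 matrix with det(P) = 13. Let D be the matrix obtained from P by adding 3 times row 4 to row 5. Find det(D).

Adding a multiple of one row to another leaves the determinant unchanged.
det(D) = (1)·(13) = 13

det(D) = 13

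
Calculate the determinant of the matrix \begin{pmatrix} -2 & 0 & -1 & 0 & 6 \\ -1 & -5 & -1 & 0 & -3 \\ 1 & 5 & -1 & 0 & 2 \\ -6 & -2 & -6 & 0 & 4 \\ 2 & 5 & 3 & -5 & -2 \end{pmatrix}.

1020

Expand along column 4 (it has 4 zeros):
  − (-5) · M_54   where M_54 = det([-2 0 -1 6; -1 -5 -1 -3; 1 5 -1 2; -6 -2 -6 4]) = 204
det = (-1)·(-5)·(204) = 1020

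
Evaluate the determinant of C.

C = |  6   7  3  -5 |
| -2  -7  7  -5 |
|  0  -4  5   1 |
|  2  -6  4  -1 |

Expand along row 3 (it has 1 zero):
  − (-4) · M_32   where M_32 = det([6 3 -5; -2 7 -5; 2 4 -1]) = 152
  + (5) · M_33   where M_33 = det([6 7 -5; -2 -7 -5; 2 -6 -1]) = -352
  − (1) · M_34   where M_34 = det([6 7 3; -2 -7 7; 2 -6 4]) = 316
det = (-1)·(-4)·(152) + (+1)·(5)·(-352) + (-1)·(1)·(316) = -1468

The determinant is -1468.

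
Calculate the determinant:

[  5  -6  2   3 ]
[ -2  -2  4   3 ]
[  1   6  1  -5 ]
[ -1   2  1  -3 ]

Expand along row 1:
  + (5) · M_11   where M_11 = det([-2 4 3; 6 1 -5; 2 1 -3]) = 40
  − (-6) · M_12   where M_12 = det([-2 4 3; 1 1 -5; -1 1 -3]) = 34
  + (2) · M_13   where M_13 = det([-2 -2 3; 1 6 -5; -1 2 -3]) = 24
  − (3) · M_14   where M_14 = det([-2 -2 4; 1 6 1; -1 2 1]) = 28
det = (+1)·(5)·(40) + (-1)·(-6)·(34) + (+1)·(2)·(24) + (-1)·(3)·(28) = 368

The determinant is 368.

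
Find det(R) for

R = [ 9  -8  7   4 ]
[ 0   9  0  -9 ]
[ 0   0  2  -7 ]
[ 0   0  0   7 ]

R is upper triangular, so det(R) is the product of the diagonal entries:
det = (9) · (9) · (2) · (7) = 1134

det(R) = 1134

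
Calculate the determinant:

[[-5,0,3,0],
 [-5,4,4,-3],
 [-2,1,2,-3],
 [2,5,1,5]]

-139

Expand along row 1 (it has 2 zeros):
  + (-5) · M_11   where M_11 = det([4 4 -3; 1 2 -3; 5 1 5]) = -1
  + (3) · M_13   where M_13 = det([-5 4 -3; -2 1 -3; 2 5 5]) = -48
det = (+1)·(-5)·(-1) + (+1)·(3)·(-48) = -139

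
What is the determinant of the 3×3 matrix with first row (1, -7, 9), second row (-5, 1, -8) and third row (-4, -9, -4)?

281

Expand along column 1:
  + 1 · |1 -8; -9 -4| = 1·(-4 − 72) = -76
  − (-5) · |-7 9; -9 -4| = −(-5)·(28 − (-81)) = 545
  + (-4) · |-7 9; 1 -8| = (-4)·(56 − 9) = -188
Sum: (-76) + (545) + (-188) = 281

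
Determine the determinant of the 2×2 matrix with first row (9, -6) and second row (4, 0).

The determinant is 24.

det = 9·0 − (-6)·4 = 0 − (-24) = 24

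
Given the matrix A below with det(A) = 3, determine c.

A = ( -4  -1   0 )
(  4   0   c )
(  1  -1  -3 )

Expanding along the column containing c, det(A) is linear in c: det(A) = (-5)·c + (-12).
Set (-5)·c + (-12) = 3  ⇒  (-5)·c = 15  ⇒  c = -3.

c = -3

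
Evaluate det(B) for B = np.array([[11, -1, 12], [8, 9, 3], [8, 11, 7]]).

|B| = 554

Expand along row 1:
  + 11 · |9 3; 11 7| = 11·(63 − 33) = 330
  − (-1) · |8 3; 8 7| = −(-1)·(56 − 24) = 32
  + 12 · |8 9; 8 11| = 12·(88 − 72) = 192
Sum: (330) + (32) + (192) = 554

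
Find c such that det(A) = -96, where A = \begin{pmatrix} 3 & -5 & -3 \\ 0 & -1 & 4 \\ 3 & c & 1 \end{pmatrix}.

Expanding along the row containing c, det(A) is linear in c: det(A) = (-12)·c + (-72).
Set (-12)·c + (-72) = -96  ⇒  (-12)·c = -24  ⇒  c = 2.

c = 2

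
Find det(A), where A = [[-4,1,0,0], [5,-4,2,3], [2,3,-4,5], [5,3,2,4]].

-632

Expand along row 1 (it has 2 zeros):
  + (-4) · M_11   where M_11 = det([-4 2 3; 3 -4 5; 3 2 4]) = 164
  − (1) · M_12   where M_12 = det([5 2 3; 2 -4 5; 5 2 4]) = -24
det = (+1)·(-4)·(164) + (-1)·(1)·(-24) = -632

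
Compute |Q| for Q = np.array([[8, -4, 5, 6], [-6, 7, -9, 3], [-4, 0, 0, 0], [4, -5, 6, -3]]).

96

Expand along row 3 (it has 3 zeros):
  + (-4) · M_31   where M_31 = det([-4 5 6; 7 -9 3; -5 6 -3]) = -24
det = (+1)·(-4)·(-24) = 96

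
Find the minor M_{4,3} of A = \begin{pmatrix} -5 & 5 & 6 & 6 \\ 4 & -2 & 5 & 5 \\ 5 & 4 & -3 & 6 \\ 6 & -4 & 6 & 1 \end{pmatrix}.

321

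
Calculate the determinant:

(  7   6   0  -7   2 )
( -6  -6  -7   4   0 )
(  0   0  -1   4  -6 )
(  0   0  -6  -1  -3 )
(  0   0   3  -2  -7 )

The matrix is block upper-triangular with a 2×2 block and a 3×3 block on the diagonal, so its determinant equals the product of the determinants of the diagonal blocks.
det of the 2×2 block = -6
det of the 3×3 block = -295
det = (-6)·(-295) = 1770

The determinant is 1770.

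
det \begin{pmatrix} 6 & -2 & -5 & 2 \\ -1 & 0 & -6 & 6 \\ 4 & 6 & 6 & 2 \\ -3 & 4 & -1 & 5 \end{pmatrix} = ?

-434

Expand along row 2 (it has 1 zero):
  − (-1) · M_21   where M_21 = det([-2 -5 2; 6 6 2; 4 -1 5]) = -14
  − (-6) · M_23   where M_23 = det([6 -2 2; 4 6 2; -3 4 5]) = 252
  + (6) · M_24   where M_24 = det([6 -2 -5; 4 6 6; -3 4 -1]) = -322
det = (-1)·(-1)·(-14) + (-1)·(-6)·(252) + (+1)·(6)·(-322) = -434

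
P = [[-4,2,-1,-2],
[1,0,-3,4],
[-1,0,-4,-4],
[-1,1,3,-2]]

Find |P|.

-70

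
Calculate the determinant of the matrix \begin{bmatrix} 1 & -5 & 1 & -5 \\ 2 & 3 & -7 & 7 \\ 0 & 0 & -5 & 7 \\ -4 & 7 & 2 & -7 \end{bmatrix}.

Expand along row 3 (it has 2 zeros):
  + (-5) · M_33   where M_33 = det([1 -5 -5; 2 3 7; -4 7 -7]) = -130
  − (7) · M_34   where M_34 = det([1 -5 1; 2 3 -7; -4 7 2]) = -39
det = (+1)·(-5)·(-130) + (-1)·(7)·(-39) = 923

923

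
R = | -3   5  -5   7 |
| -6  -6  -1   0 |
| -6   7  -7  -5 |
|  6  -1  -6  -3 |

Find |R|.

The determinant is -8400.

Expand along row 2 (it has 1 zero):
  − (-6) · M_21   where M_21 = det([5 -5 7; 7 -7 -5; -1 -6 -3]) = -518
  + (-6) · M_22   where M_22 = det([-3 -5 7; -6 -7 -5; 6 -6 -3]) = 813
  − (-1) · M_23   where M_23 = det([-3 5 7; -6 7 -5; 6 -1 -3]) = -414
det = (-1)·(-6)·(-518) + (+1)·(-6)·(813) + (-1)·(-1)·(-414) = -8400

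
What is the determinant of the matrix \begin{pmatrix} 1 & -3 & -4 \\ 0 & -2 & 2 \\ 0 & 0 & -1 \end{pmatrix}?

2

The matrix is upper triangular, so the determinant is the product of the diagonal entries:
det = (1) · (-2) · (-1) = 2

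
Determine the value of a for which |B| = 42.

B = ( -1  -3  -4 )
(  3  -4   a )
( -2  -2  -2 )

Expanding along the column containing a, det(B) is linear in a: det(B) = (4)·a + (30).
Set (4)·a + (30) = 42  ⇒  (4)·a = 12  ⇒  a = 3.

3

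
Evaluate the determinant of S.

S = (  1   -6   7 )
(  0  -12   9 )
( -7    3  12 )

Expand along row 2:
  + (-12) · |1 7; -7 12| = (-12)·(12 − (-49)) = -732
  − 9 · |1 -6; -7 3| = −9·(3 − 42) = 351
Sum: (-732) + (351) = -381

The determinant is -381.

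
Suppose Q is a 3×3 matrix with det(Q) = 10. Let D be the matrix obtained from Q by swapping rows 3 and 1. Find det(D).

Swapping two rows multiplies the determinant by −1.
det(D) = (-1)·(10) = -10

det(D) = -10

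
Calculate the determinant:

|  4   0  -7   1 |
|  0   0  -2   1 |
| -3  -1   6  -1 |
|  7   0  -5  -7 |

41

Expand along column 2 (it has 3 zeros):
  − (-1) · M_32   where M_32 = det([4 -7 1; 0 -2 1; 7 -5 -7]) = 41
det = (-1)·(-1)·(41) = 41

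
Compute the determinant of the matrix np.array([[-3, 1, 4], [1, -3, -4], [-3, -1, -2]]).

The determinant is -32.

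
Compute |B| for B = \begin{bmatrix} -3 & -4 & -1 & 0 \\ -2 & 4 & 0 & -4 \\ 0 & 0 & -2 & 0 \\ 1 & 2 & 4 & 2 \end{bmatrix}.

|B| = 96

Expand along row 3 (it has 3 zeros):
  + (-2) · M_33   where M_33 = det([-3 -4 0; -2 4 -4; 1 2 2]) = -48
det = (+1)·(-2)·(-48) = 96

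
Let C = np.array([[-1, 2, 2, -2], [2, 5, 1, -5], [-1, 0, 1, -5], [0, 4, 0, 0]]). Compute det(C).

Expand along row 4 (it has 3 zeros):
  + (4) · M_42   where M_42 = det([-1 2 -2; 2 1 -5; -1 1 -5]) = 24
det = (+1)·(4)·(24) = 96

96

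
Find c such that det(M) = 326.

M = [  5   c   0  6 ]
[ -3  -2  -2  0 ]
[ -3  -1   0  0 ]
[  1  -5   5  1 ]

9

Expanding along the column containing c, det(M) is linear in c: det(M) = (6)·c + (272).
Set (6)·c + (272) = 326  ⇒  (6)·c = 54  ⇒  c = 9.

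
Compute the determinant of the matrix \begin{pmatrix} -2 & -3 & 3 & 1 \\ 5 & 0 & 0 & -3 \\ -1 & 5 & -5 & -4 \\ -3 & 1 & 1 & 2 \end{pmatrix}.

Expand along row 2 (it has 2 zeros):
  − (5) · M_21   where M_21 = det([-3 3 1; 5 -5 -4; 1 1 2]) = -14
  + (-3) · M_24   where M_24 = det([-2 -3 3; -1 5 -5; -3 1 1]) = -26
det = (-1)·(5)·(-14) + (+1)·(-3)·(-26) = 148

148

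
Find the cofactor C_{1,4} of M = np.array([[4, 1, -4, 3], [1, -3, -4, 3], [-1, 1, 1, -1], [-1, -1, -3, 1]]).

The cofactor is -2.

Delete row 1 and column 4; the remaining 3×3 submatrix is [1 -3 -4; -1 1 1; -1 -1 -3].
Its determinant is 2.
The cofactor carries sign (−1)^(1+4) = −1, so C_{1,4} = −(2) = -2.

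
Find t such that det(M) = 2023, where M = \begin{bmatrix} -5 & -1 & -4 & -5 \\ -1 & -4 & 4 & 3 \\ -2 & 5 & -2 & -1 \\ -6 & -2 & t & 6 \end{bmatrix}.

Expanding along the row containing t, det(M) is linear in t: det(M) = (-127)·t + (880).
Set (-127)·t + (880) = 2023  ⇒  (-127)·t = 1143  ⇒  t = -9.

t = -9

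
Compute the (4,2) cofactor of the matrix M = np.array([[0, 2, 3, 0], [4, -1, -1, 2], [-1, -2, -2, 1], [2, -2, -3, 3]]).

Delete row 4 and column 2; the remaining 3×3 submatrix is [0 3 0; 4 -1 2; -1 -2 1].
Its determinant is -18.
The cofactor carries sign (−1)^(4+2) = +1, so C_{4,2} = +(-18) = -18.

The cofactor is -18.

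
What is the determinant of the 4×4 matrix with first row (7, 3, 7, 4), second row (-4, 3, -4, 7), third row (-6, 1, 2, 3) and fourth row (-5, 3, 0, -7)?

-3668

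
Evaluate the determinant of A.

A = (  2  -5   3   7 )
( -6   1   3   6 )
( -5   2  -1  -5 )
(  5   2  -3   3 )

Expand along row 1:
  + (2) · M_11   where M_11 = det([1 3 6; 2 -1 -5; 2 -3 3]) = -90
  − (-5) · M_12   where M_12 = det([-6 3 6; -5 -1 -5; 5 -3 3]) = 198
  + (3) · M_13   where M_13 = det([-6 1 6; -5 2 -5; 5 2 3]) = -226
  − (7) · M_14   where M_14 = det([-6 1 3; -5 2 -1; 5 2 -3]) = -56
det = (+1)·(2)·(-90) + (-1)·(-5)·(198) + (+1)·(3)·(-226) + (-1)·(7)·(-56) = 524

524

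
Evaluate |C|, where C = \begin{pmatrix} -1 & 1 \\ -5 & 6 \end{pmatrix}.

-1

det(C) = (-1)·6 − 1·(-5) = -6 − (-5) = -1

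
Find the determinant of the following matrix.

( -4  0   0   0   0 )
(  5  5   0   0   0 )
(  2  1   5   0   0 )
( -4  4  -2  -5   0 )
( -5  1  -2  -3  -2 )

The determinant is -1000.

The matrix is lower triangular, so the determinant is the product of the diagonal entries:
det = (-4) · (5) · (5) · (-5) · (-2) = -1000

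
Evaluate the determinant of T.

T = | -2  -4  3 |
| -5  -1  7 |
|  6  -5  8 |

det(T) = -289

Expand along row 1:
  + (-2) · |-1 7; -5 8| = (-2)·(-8 − (-35)) = -54
  − (-4) · |-5 7; 6 8| = −(-4)·(-40 − 42) = -328
  + 3 · |-5 -1; 6 -5| = 3·(25 − (-6)) = 93
Sum: (-54) + (-328) + (93) = -289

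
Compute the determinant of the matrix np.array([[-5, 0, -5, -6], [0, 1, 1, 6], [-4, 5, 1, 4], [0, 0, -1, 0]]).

Expand along row 4 (it has 3 zeros):
  − (-1) · M_43   where M_43 = det([-5 0 -6; 0 1 6; -4 5 4]) = 106
det = (-1)·(-1)·(106) = 106

106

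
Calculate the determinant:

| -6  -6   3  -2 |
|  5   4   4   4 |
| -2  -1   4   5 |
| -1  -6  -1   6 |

1328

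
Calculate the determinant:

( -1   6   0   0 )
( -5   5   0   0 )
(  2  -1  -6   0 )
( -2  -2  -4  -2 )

300

The matrix is block lower-triangular with a 2×2 block and a 2×2 block on the diagonal, so its determinant equals the product of the determinants of the diagonal blocks.
det of the 2×2 block = 25
det of the 2×2 block = 12
det = (25)·(12) = 300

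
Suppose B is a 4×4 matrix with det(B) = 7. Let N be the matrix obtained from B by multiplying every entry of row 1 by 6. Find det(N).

Scaling one row by 6 multiplies the determinant by 6.
det(N) = (6)·(7) = 42

The determinant is 42.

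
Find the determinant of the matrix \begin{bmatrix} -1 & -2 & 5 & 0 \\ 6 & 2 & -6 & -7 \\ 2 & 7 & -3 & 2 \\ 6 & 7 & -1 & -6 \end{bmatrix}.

Expand along row 1 (it has 1 zero):
  + (-1) · M_11   where M_11 = det([2 -6 -7; 7 -3 2; 7 -1 -6]) = -394
  − (-2) · M_12   where M_12 = det([6 -6 -7; 2 -3 2; 6 -1 -6]) = -136
  + (5) · M_13   where M_13 = det([6 2 -7; 2 7 2; 6 7 -6]) = -92
det = (+1)·(-1)·(-394) + (-1)·(-2)·(-136) + (+1)·(5)·(-92) = -338

The determinant is -338.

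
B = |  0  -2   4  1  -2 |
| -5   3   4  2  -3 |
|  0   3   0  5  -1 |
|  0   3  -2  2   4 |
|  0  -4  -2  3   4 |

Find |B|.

Expand along column 1 (it has 4 zeros):
  − (-5) · M_21   where M_21 = det([-2 4 1 -2; 3 0 5 -1; 3 -2 2 4; -4 -2 3 4]) = 534
det = (-1)·(-5)·(534) = 2670

det(B) = 2670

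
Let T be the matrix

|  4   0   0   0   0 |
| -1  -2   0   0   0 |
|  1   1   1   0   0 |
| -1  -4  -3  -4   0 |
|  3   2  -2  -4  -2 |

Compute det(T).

The determinant is -64.

T is lower triangular, so det(T) is the product of the diagonal entries:
det = (4) · (-2) · (1) · (-4) · (-2) = -64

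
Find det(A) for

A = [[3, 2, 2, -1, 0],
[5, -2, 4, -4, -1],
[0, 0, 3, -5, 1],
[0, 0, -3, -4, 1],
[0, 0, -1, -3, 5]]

A is block upper-triangular with a 2×2 block and a 3×3 block on the diagonal, so its determinant equals the product of the determinants of the diagonal blocks.
det of the 2×2 block = -16
det of the 3×3 block = -116
det = (-16)·(-116) = 1856

The determinant is 1856.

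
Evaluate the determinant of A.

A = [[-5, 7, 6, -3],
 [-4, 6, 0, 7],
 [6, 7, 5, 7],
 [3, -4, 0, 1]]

Expand along column 3 (it has 2 zeros):
  + (6) · M_13   where M_13 = det([-4 6 7; 6 7 7; 3 -4 1]) = -365
  + (5) · M_33   where M_33 = det([-5 7 -3; -4 6 7; 3 -4 1]) = 11
det = (+1)·(6)·(-365) + (+1)·(5)·(11) = -2135

-2135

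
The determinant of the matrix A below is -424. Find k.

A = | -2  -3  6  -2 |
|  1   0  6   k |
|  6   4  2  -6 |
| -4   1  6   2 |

-6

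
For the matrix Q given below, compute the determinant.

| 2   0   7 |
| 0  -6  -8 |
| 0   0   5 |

Q is upper triangular, so det(Q) is the product of the diagonal entries:
det = (2) · (-6) · (5) = -60

det(Q) = -60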